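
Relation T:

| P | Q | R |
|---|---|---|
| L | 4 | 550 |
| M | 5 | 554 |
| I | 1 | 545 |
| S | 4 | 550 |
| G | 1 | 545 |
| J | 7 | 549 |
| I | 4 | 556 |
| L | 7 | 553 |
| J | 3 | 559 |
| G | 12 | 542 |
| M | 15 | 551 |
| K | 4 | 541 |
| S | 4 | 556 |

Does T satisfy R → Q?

R=550: 2 rows → Q = 4, 4 ✓
R=554: 1 row → Q = 5 ✓
R=545: 2 rows → Q = 1, 1 ✓
R=549: 1 row → Q = 7 ✓
R=556: 2 rows → Q = 4, 4 ✓
R=553: 1 row → Q = 7 ✓
R=559: 1 row → Q = 3 ✓
R=542: 1 row → Q = 12 ✓
R=551: 1 row → Q = 15 ✓
R=541: 1 row → Q = 4 ✓
Every R value is associated with a single Q value, so R → Q holds.

Yes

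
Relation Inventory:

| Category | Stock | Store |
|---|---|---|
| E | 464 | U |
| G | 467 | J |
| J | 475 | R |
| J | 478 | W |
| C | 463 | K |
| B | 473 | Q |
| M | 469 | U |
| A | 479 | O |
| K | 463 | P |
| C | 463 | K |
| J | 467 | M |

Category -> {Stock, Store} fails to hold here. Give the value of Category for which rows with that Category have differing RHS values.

J

Category=E: 1 row → {Stock,Store} = (464, U) ✓
Category=G: 1 row → {Stock,Store} = (467, J) ✓
Category=J: 3 rows → {Stock,Store} takes values {(475, R), (478, W), (467, M)} — violation
Category=C: 2 rows → {Stock,Store} = (463, K), (463, K) ✓
Category=B: 1 row → {Stock,Store} = (473, Q) ✓
Category=M: 1 row → {Stock,Store} = (469, U) ✓
Category=A: 1 row → {Stock,Store} = (479, O) ✓
Category=K: 1 row → {Stock,Store} = (463, P) ✓
The only Category value with inconsistent RHS is Category=J.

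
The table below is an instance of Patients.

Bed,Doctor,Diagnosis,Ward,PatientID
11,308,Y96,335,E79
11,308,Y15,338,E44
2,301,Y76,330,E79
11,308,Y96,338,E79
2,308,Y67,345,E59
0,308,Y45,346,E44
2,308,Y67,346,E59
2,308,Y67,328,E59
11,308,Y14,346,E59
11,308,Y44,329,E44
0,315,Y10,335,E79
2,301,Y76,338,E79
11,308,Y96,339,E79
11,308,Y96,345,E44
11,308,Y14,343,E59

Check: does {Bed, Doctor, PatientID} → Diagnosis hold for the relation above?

(Bed=11, Doctor=308, PatientID=E79): 3 rows → Diagnosis = Y96, Y96, Y96 ✓
(Bed=11, Doctor=308, PatientID=E44): 3 rows → Diagnosis takes values {Y15, Y44, Y96} — violation
(Bed=2, Doctor=301, PatientID=E79): 2 rows → Diagnosis = Y76, Y76 ✓
(Bed=2, Doctor=308, PatientID=E59): 3 rows → Diagnosis = Y67, Y67, Y67 ✓
(Bed=0, Doctor=308, PatientID=E44): 1 row → Diagnosis = Y45 ✓
(Bed=11, Doctor=308, PatientID=E59): 2 rows → Diagnosis = Y14, Y14 ✓
(Bed=0, Doctor=315, PatientID=E79): 1 row → Diagnosis = Y10 ✓
Two rows agree on {Bed, Doctor, PatientID} but differ on Diagnosis, so {Bed, Doctor, PatientID} → Diagnosis does not hold.

No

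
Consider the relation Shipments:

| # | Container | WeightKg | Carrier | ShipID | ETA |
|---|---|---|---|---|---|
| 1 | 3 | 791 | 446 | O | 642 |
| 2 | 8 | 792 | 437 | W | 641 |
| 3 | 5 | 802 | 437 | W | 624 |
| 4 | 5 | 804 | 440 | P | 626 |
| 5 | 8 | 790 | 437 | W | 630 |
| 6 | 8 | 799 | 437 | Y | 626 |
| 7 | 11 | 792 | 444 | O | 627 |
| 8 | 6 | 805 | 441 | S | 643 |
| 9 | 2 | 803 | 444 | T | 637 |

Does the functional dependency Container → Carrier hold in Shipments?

Container=3: row 1 → Carrier = 446 ✓
Container=8: rows 2, 5, 6 → Carrier = 437, 437, 437 ✓
Container=5: rows 3, 4 → Carrier takes values {437, 440} — violation
Container=11: row 7 → Carrier = 444 ✓
Container=6: row 8 → Carrier = 441 ✓
Container=2: row 9 → Carrier = 444 ✓
Two rows agree on Container but differ on Carrier, so Container → Carrier does not hold.

No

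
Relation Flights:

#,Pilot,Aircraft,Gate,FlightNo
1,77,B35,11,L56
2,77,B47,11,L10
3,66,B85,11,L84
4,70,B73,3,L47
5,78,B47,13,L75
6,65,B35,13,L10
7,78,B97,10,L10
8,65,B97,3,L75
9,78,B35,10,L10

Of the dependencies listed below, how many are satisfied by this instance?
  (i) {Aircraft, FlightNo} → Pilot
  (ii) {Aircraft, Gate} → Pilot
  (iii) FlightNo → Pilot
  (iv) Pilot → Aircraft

(i) {Aircraft, FlightNo} → Pilot: (Aircraft=B35, FlightNo=L10): rows 6, 9 → Pilot takes values {65, 78} — violation — fails.
(ii) {Aircraft, Gate} → Pilot: every LHS value maps to a single RHS value — holds.
(iii) FlightNo → Pilot: FlightNo=L10: rows 2, 6, 7, 9 → Pilot takes values {77, 65, 78} — violation; FlightNo=L75: rows 5, 8 → Pilot takes values {78, 65} — violation — fails.
(iv) Pilot → Aircraft: Pilot=77: rows 1, 2 → Aircraft takes values {B35, B47} — violation; Pilot=78: rows 5, 7, 9 → Aircraft takes values {B47, B97, B35} — violation; Pilot=65: rows 6, 8 → Aircraft takes values {B35, B97} — violation — fails.
1 of the 4 dependencies holds.

1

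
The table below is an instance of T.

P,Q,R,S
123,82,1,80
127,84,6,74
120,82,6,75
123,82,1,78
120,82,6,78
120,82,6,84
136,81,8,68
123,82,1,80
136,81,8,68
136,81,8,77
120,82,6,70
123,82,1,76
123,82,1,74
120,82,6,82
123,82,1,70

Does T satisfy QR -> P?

(Q=82, R=1): 6 rows → P = 123, 123, 123, 123, 123, 123 ✓
(Q=84, R=6): 1 row → P = 127 ✓
(Q=82, R=6): 5 rows → P = 120, 120, 120, 120, 120 ✓
(Q=81, R=8): 3 rows → P = 136, 136, 136 ✓
Every QR value is associated with a single P value, so QR -> P holds.

Yes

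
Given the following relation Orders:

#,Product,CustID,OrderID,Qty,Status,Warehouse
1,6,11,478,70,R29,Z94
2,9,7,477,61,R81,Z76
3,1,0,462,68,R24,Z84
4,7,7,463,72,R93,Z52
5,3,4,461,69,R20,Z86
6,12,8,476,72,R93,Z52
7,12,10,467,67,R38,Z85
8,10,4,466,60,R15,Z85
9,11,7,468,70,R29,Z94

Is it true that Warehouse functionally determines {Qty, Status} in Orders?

No

Warehouse=Z94: rows 1, 9 → {Qty,Status} = (70, R29), (70, R29) ✓
Warehouse=Z76: row 2 → {Qty,Status} = (61, R81) ✓
Warehouse=Z84: row 3 → {Qty,Status} = (68, R24) ✓
Warehouse=Z52: rows 4, 6 → {Qty,Status} = (72, R93), (72, R93) ✓
Warehouse=Z86: row 5 → {Qty,Status} = (69, R20) ✓
Warehouse=Z85: rows 7, 8 → {Qty,Status} takes values {(67, R38), (60, R15)} — violation
Two rows agree on Warehouse but differ on {Qty, Status}, so Warehouse -> {Qty, Status} does not hold.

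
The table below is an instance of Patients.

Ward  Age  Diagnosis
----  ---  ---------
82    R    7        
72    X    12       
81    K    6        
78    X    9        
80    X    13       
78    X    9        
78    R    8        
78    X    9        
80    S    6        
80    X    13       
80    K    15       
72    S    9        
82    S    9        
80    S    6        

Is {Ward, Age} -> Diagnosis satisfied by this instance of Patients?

Yes

(Ward=82, Age=R): 1 row → Diagnosis = 7 ✓
(Ward=72, Age=X): 1 row → Diagnosis = 12 ✓
(Ward=81, Age=K): 1 row → Diagnosis = 6 ✓
(Ward=78, Age=X): 3 rows → Diagnosis = 9, 9, 9 ✓
(Ward=80, Age=X): 2 rows → Diagnosis = 13, 13 ✓
(Ward=78, Age=R): 1 row → Diagnosis = 8 ✓
(Ward=80, Age=S): 2 rows → Diagnosis = 6, 6 ✓
(Ward=80, Age=K): 1 row → Diagnosis = 15 ✓
(Ward=72, Age=S): 1 row → Diagnosis = 9 ✓
(Ward=82, Age=S): 1 row → Diagnosis = 9 ✓
Every {Ward, Age} value is associated with a single Diagnosis value, so {Ward, Age} -> Diagnosis holds.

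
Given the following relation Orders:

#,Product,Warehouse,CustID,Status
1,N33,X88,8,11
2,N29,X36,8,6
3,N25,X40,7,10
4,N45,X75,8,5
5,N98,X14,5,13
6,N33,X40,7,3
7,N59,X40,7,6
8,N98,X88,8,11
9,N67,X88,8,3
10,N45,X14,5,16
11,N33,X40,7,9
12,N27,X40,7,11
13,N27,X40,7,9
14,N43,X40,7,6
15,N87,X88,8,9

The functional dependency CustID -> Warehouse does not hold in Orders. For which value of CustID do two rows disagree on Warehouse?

8

CustID=8: rows 1, 2, 4, 8, 9, 15 → Warehouse takes values {X88, X36, X75} — violation
CustID=7: rows 3, 6, 7, 11, 12, 13, 14 → Warehouse = X40, X40, X40, X40, X40, X40, X40 ✓
CustID=5: rows 5, 10 → Warehouse = X14, X14 ✓
The only CustID value with inconsistent Warehouse is CustID=8.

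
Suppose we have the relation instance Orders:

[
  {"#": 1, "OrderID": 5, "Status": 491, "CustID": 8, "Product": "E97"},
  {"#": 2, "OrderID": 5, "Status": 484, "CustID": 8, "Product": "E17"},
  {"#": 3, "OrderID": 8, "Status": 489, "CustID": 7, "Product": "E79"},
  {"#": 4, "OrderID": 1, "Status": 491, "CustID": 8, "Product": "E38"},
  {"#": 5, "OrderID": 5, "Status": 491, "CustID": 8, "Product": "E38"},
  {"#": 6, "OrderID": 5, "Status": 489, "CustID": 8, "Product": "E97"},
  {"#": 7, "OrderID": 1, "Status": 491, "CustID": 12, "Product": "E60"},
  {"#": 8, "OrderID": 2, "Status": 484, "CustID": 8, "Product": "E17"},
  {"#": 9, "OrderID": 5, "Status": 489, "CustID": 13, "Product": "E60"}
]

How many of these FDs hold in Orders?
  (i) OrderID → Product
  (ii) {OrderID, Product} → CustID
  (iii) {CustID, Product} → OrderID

(i) OrderID → Product: OrderID=5: rows 1, 2, 5, 6, 9 → Product takes values {E97, E17, E38, E60} — violation; OrderID=1: rows 4, 7 → Product takes values {E38, E60} — violation — fails.
(ii) {OrderID, Product} → CustID: every LHS value maps to a single RHS value — holds.
(iii) {CustID, Product} → OrderID: (CustID=8, Product=E17): rows 2, 8 → OrderID takes values {5, 2} — violation; (CustID=8, Product=E38): rows 4, 5 → OrderID takes values {1, 5} — violation — fails.
1 of the 3 dependencies holds.

1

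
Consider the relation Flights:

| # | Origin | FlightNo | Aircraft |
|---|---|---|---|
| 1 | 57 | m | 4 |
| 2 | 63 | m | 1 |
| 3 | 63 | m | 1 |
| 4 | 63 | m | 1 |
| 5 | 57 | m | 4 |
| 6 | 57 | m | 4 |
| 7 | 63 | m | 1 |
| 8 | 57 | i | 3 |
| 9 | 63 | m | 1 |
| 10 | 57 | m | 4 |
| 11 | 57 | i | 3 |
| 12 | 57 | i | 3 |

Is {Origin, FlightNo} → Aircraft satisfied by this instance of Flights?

(Origin=57, FlightNo=m): rows 1, 5, 6, 10 → Aircraft = 4, 4, 4, 4 ✓
(Origin=63, FlightNo=m): rows 2, 3, 4, 7, 9 → Aircraft = 1, 1, 1, 1, 1 ✓
(Origin=57, FlightNo=i): rows 8, 11, 12 → Aircraft = 3, 3, 3 ✓
Every {Origin, FlightNo} value is associated with a single Aircraft value, so {Origin, FlightNo} → Aircraft holds.

Yes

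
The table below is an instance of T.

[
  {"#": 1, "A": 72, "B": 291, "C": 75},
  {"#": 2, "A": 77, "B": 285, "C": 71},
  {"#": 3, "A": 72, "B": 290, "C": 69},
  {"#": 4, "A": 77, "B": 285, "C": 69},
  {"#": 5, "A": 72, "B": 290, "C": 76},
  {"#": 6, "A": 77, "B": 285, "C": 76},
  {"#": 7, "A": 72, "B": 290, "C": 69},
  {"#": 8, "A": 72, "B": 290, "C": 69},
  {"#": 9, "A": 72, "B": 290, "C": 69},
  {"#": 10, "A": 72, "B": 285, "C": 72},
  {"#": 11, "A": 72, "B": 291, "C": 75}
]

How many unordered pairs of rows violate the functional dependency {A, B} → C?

7

(A=72, B=291): all 2 rows agree on C — 0 pairs.
(A=77, B=285): violating pairs (2,4), (2,6), (4,6) — 3 pairs.
(A=72, B=290): violating pairs (3,5), (5,7), (5,8), (5,9) — 4 pairs.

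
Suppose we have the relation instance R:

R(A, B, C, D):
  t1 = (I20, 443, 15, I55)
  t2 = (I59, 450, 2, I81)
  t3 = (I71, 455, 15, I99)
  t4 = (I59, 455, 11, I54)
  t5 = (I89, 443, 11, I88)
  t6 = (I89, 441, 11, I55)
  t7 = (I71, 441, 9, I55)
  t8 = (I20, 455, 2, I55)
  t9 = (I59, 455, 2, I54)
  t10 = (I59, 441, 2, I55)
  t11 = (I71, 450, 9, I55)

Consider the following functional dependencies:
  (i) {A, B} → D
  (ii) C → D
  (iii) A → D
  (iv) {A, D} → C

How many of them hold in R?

(i) {A, B} → D: every LHS value maps to a single RHS value — holds.
(ii) C → D: C=15: rows 1, 3 → D takes values {I55, I99} — violation; C=2: rows 2, 8, 9, 10 → D takes values {I81, I55, I54} — violation; C=11: rows 4, 5, 6 → D takes values {I54, I88, I55} — violation — fails.
(iii) A → D: A=I59: rows 2, 4, 9, 10 → D takes values {I81, I54, I55} — violation; A=I71: rows 3, 7, 11 → D takes values {I99, I55} — violation; A=I89: rows 5, 6 → D takes values {I88, I55} — violation — fails.
(iv) {A, D} → C: (A=I20, D=I55): rows 1, 8 → C takes values {15, 2} — violation; (A=I59, D=I54): rows 4, 9 → C takes values {11, 2} — violation — fails.
1 of the 4 dependencies holds.

1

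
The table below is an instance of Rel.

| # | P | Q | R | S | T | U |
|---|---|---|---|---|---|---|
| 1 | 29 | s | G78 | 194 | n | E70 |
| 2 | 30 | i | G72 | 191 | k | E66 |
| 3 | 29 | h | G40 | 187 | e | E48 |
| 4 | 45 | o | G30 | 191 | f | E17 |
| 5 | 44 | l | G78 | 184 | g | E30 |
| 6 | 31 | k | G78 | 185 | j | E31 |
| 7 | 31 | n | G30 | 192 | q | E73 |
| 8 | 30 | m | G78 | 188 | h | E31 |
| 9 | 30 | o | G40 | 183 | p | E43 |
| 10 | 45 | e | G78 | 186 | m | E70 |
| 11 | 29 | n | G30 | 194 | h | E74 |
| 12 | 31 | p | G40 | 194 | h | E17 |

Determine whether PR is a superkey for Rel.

All 12 rows have distinct PR values, so PR → (all attributes) holds and PR is a superkey.

Yes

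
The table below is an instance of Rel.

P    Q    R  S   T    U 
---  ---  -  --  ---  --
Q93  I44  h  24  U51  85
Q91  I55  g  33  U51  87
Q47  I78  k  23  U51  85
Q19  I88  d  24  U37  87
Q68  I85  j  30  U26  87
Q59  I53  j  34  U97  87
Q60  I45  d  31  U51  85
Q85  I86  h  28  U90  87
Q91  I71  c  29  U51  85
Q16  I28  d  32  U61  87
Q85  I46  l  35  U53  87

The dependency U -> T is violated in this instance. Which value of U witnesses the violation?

87

U=85: 4 rows → T = U51, U51, U51, U51 ✓
U=87: 7 rows → T takes values {U51, U37, U26, U97, U90, U61, U53} — violation
The only U value with inconsistent T is U=87.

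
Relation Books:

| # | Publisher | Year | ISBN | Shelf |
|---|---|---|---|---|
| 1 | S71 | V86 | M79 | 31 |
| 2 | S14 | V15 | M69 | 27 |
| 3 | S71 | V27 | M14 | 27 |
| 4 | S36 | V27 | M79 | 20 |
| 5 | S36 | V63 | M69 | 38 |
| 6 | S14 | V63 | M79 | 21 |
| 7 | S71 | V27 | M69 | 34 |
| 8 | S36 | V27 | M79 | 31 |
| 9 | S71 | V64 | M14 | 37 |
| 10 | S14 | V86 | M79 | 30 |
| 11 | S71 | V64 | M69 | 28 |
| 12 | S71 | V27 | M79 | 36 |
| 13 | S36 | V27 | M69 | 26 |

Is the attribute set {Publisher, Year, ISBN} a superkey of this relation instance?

No

Rows 4 and 8 have the same {Publisher, Year, ISBN} value (Publisher=S36, Year=V27, ISBN=M79) but are distinct tuples, so {Publisher, Year, ISBN} does not determine every attribute — not a superkey.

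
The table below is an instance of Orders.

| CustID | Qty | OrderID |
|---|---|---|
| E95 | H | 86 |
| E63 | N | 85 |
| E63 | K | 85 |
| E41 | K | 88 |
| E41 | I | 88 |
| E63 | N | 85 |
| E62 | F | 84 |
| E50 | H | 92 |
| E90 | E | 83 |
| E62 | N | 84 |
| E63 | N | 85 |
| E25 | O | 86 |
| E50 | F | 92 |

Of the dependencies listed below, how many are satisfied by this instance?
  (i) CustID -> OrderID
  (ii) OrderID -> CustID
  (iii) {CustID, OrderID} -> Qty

1

(i) CustID -> OrderID: every LHS value maps to a single RHS value — holds.
(ii) OrderID -> CustID: OrderID=86: 2 rows → CustID takes values {E95, E25} — violation — fails.
(iii) {CustID, OrderID} -> Qty: (CustID=E63, OrderID=85): 4 rows → Qty takes values {N, K} — violation; (CustID=E41, OrderID=88): 2 rows → Qty takes values {K, I} — violation; (CustID=E62, OrderID=84): 2 rows → Qty takes values {F, N} — violation; (CustID=E50, OrderID=92): 2 rows → Qty takes values {H, F} — violation — fails.
1 of the 3 dependencies holds.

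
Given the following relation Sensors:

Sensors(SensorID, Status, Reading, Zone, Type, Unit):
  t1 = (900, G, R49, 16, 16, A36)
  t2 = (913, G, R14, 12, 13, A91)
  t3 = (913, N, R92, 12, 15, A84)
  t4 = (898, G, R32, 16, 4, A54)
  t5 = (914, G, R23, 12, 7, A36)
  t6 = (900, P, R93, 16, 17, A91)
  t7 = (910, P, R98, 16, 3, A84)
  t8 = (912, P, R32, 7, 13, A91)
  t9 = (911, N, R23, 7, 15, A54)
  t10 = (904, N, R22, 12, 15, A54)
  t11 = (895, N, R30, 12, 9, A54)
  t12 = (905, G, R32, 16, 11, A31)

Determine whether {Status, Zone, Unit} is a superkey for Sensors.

No

Rows 10 and 11 have the same {Status, Zone, Unit} value (Status=N, Zone=12, Unit=A54) but are distinct tuples, so {Status, Zone, Unit} does not determine every attribute — not a superkey.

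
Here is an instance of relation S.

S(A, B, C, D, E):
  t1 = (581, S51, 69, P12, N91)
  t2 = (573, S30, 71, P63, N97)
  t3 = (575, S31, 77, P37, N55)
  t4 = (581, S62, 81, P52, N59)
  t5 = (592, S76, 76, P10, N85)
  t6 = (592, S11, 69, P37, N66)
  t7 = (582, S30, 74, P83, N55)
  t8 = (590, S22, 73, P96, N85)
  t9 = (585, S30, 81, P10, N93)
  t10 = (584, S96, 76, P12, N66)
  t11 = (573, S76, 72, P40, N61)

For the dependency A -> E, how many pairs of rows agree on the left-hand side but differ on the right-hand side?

3

A=581: violating pairs (1,4) — 1 pair.
A=573: violating pairs (2,11) — 1 pair.
A=592: violating pairs (5,6) — 1 pair.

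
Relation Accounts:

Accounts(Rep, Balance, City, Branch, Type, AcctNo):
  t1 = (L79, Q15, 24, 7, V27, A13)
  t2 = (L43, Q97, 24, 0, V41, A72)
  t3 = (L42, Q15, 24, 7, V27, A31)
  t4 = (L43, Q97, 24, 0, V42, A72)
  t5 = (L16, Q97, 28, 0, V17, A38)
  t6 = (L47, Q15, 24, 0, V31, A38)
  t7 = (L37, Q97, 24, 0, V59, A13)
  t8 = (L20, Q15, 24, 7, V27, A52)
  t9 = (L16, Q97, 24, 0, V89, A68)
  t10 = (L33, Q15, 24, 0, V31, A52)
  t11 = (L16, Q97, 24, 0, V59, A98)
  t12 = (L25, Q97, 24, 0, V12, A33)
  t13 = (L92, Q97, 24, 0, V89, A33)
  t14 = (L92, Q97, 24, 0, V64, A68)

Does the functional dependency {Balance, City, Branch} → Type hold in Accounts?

(Balance=Q15, City=24, Branch=7): rows 1, 3, 8 → Type = V27, V27, V27 ✓
(Balance=Q97, City=24, Branch=0): rows 2, 4, 7, 9, 11, 12, 13, 14 → Type takes values {V41, V42, V59, V89, V12, V64} — violation
(Balance=Q97, City=28, Branch=0): row 5 → Type = V17 ✓
(Balance=Q15, City=24, Branch=0): rows 6, 10 → Type = V31, V31 ✓
Two rows agree on {Balance, City, Branch} but differ on Type, so {Balance, City, Branch} → Type does not hold.

No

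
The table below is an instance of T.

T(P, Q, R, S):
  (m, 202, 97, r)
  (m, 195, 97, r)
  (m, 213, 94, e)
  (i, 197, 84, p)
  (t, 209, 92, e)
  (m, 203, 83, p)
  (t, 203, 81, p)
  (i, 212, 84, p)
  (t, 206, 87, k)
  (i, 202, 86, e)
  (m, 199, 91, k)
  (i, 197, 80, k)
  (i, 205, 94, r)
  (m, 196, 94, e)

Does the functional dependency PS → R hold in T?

(P=m, S=r): 2 rows → R = 97, 97 ✓
(P=m, S=e): 2 rows → R = 94, 94 ✓
(P=i, S=p): 2 rows → R = 84, 84 ✓
(P=t, S=e): 1 row → R = 92 ✓
(P=m, S=p): 1 row → R = 83 ✓
(P=t, S=p): 1 row → R = 81 ✓
(P=t, S=k): 1 row → R = 87 ✓
(P=i, S=e): 1 row → R = 86 ✓
(P=m, S=k): 1 row → R = 91 ✓
(P=i, S=k): 1 row → R = 80 ✓
(P=i, S=r): 1 row → R = 94 ✓
Every PS value is associated with a single R value, so PS → R holds.

Yes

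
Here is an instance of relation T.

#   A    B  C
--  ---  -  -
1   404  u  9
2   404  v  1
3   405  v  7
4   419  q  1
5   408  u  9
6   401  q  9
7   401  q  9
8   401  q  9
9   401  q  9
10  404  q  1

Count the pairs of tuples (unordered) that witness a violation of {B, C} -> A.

(B=u, C=9): violating pairs (1,5) — 1 pair.
(B=q, C=1): violating pairs (4,10) — 1 pair.
(B=q, C=9): all 4 rows agree on A — 0 pairs.

2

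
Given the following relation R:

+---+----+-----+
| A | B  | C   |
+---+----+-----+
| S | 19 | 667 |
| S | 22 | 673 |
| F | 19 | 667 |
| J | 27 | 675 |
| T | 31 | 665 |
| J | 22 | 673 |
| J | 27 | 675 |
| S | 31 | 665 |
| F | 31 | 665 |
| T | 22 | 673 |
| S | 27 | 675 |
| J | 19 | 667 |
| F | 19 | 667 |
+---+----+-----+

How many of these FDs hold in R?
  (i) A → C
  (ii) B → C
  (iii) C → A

1

(i) A → C: A=S: 4 rows → C takes values {667, 673, 665, 675} — violation; A=F: 3 rows → C takes values {667, 665} — violation; A=J: 4 rows → C takes values {675, 673, 667} — violation; A=T: 2 rows → C takes values {665, 673} — violation — fails.
(ii) B → C: every LHS value maps to a single RHS value — holds.
(iii) C → A: C=667: 4 rows → A takes values {S, F, J} — violation; C=673: 3 rows → A takes values {S, J, T} — violation; C=675: 3 rows → A takes values {J, S} — violation; C=665: 3 rows → A takes values {T, S, F} — violation — fails.
1 of the 3 dependencies holds.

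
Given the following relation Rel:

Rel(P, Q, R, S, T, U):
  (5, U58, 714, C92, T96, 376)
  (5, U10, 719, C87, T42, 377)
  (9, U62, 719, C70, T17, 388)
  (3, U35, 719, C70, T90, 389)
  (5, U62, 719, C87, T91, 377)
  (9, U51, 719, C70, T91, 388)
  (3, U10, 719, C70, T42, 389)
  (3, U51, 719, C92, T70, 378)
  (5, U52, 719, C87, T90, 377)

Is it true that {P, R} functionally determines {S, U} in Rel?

(P=5, R=714): 1 row → {S,U} = (C92, 376) ✓
(P=5, R=719): 3 rows → {S,U} = (C87, 377), (C87, 377), (C87, 377) ✓
(P=9, R=719): 2 rows → {S,U} = (C70, 388), (C70, 388) ✓
(P=3, R=719): 3 rows → {S,U} takes values {(C70, 389), (C92, 378)} — violation
Two rows agree on {P, R} but differ on {S, U}, so {P, R} → {S, U} does not hold.

No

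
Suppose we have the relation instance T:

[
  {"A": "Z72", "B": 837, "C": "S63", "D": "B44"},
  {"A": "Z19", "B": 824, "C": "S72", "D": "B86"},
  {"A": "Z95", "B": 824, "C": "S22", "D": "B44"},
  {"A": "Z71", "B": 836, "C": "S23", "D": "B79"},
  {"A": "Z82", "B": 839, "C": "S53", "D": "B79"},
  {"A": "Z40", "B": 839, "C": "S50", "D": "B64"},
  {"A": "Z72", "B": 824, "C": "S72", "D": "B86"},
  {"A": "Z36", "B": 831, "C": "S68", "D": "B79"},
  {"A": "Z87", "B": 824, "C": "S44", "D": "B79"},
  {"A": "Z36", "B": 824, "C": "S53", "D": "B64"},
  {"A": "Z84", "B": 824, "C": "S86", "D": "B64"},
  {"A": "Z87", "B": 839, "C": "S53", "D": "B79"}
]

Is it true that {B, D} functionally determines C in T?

No

(B=837, D=B44): 1 row → C = S63 ✓
(B=824, D=B86): 2 rows → C = S72, S72 ✓
(B=824, D=B44): 1 row → C = S22 ✓
(B=836, D=B79): 1 row → C = S23 ✓
(B=839, D=B79): 2 rows → C = S53, S53 ✓
(B=839, D=B64): 1 row → C = S50 ✓
(B=831, D=B79): 1 row → C = S68 ✓
(B=824, D=B79): 1 row → C = S44 ✓
(B=824, D=B64): 2 rows → C takes values {S53, S86} — violation
Two rows agree on {B, D} but differ on C, so {B, D} → C does not hold.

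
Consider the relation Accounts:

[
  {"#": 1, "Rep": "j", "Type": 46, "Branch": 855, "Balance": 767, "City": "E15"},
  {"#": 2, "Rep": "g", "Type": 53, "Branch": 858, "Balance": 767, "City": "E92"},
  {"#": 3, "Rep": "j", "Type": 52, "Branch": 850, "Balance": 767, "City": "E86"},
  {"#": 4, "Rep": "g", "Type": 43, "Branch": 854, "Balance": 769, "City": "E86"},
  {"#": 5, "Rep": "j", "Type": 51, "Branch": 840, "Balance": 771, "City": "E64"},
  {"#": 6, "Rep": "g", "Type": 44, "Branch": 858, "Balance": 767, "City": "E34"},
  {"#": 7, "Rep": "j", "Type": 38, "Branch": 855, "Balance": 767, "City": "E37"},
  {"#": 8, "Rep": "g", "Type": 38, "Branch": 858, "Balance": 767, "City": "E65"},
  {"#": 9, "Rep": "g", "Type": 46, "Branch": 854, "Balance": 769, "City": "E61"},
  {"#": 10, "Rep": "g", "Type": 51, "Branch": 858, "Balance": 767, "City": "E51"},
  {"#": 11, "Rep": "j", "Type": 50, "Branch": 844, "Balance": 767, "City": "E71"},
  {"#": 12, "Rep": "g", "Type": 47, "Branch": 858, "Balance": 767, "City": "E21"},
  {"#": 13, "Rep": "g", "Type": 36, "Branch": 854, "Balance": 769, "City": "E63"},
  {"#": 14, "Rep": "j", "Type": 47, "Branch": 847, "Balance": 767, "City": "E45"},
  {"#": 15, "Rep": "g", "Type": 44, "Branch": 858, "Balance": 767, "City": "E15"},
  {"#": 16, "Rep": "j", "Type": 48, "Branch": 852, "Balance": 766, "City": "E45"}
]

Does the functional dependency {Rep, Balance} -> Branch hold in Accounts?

No

(Rep=j, Balance=767): rows 1, 3, 7, 11, 14 → Branch takes values {855, 850, 844, 847} — violation
(Rep=g, Balance=767): rows 2, 6, 8, 10, 12, 15 → Branch = 858, 858, 858, 858, 858, 858 ✓
(Rep=g, Balance=769): rows 4, 9, 13 → Branch = 854, 854, 854 ✓
(Rep=j, Balance=771): row 5 → Branch = 840 ✓
(Rep=j, Balance=766): row 16 → Branch = 852 ✓
Two rows agree on {Rep, Balance} but differ on Branch, so {Rep, Balance} -> Branch does not hold.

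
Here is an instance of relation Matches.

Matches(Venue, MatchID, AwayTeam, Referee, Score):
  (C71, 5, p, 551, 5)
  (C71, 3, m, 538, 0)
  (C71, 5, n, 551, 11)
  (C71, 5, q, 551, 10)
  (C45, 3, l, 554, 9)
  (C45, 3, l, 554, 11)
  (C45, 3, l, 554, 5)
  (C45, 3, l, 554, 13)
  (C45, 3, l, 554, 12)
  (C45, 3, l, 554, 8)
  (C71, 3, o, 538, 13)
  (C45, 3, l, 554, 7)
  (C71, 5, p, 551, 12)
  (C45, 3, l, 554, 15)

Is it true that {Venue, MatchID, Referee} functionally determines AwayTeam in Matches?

No

(Venue=C71, MatchID=5, Referee=551): 4 rows → AwayTeam takes values {p, n, q} — violation
(Venue=C71, MatchID=3, Referee=538): 2 rows → AwayTeam takes values {m, o} — violation
(Venue=C45, MatchID=3, Referee=554): 8 rows → AwayTeam = l, l, l, l, l, l, l, l ✓
Two rows agree on {Venue, MatchID, Referee} but differ on AwayTeam, so {Venue, MatchID, Referee} → AwayTeam does not hold.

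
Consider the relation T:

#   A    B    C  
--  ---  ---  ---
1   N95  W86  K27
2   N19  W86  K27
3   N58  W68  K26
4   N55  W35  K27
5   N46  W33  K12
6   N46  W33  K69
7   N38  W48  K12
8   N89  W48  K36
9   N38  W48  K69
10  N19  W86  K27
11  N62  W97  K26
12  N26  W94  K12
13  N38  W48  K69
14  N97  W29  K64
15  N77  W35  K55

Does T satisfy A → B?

A=N95: row 1 → B = W86 ✓
A=N19: rows 2, 10 → B = W86, W86 ✓
A=N58: row 3 → B = W68 ✓
A=N55: row 4 → B = W35 ✓
A=N46: rows 5, 6 → B = W33, W33 ✓
A=N38: rows 7, 9, 13 → B = W48, W48, W48 ✓
A=N89: row 8 → B = W48 ✓
A=N62: row 11 → B = W97 ✓
A=N26: row 12 → B = W94 ✓
A=N97: row 14 → B = W29 ✓
A=N77: row 15 → B = W35 ✓
Every A value is associated with a single B value, so A → B holds.

Yes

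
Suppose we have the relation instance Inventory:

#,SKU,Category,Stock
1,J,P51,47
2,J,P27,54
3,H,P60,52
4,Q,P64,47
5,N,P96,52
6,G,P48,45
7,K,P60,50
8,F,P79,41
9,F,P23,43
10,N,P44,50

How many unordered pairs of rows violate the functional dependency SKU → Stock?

3

SKU=J: violating pairs (1,2) — 1 pair.
SKU=N: violating pairs (5,10) — 1 pair.
SKU=F: violating pairs (8,9) — 1 pair.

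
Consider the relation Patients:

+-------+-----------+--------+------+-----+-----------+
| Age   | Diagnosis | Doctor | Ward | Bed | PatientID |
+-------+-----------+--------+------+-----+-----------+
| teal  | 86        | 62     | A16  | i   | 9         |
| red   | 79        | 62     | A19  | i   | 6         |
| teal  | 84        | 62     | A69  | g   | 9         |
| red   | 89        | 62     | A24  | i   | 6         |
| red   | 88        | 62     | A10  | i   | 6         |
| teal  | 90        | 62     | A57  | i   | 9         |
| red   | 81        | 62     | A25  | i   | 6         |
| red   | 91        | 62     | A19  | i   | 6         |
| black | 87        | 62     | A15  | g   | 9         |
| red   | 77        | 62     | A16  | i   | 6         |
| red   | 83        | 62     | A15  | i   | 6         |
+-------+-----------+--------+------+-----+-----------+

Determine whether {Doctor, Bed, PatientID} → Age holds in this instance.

(Doctor=62, Bed=i, PatientID=9): 2 rows → Age = teal, teal ✓
(Doctor=62, Bed=i, PatientID=6): 7 rows → Age = red, red, red, red, red, red, red ✓
(Doctor=62, Bed=g, PatientID=9): 2 rows → Age takes values {teal, black} — violation
Two rows agree on {Doctor, Bed, PatientID} but differ on Age, so {Doctor, Bed, PatientID} → Age does not hold.

No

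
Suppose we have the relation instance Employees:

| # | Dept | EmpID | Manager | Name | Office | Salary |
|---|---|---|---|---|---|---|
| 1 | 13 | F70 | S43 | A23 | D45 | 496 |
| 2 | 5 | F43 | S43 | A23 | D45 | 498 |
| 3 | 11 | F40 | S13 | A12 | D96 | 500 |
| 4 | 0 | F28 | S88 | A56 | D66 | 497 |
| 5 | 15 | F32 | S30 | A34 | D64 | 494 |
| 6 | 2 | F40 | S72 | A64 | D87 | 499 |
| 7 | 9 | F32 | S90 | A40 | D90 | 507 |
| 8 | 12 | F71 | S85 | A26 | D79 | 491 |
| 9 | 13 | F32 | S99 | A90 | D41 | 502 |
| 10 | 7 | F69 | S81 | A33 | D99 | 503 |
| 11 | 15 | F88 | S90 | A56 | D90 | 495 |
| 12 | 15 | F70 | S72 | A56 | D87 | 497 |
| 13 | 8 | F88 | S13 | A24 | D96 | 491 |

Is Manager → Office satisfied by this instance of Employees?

Yes

Manager=S43: rows 1, 2 → Office = D45, D45 ✓
Manager=S13: rows 3, 13 → Office = D96, D96 ✓
Manager=S88: row 4 → Office = D66 ✓
Manager=S30: row 5 → Office = D64 ✓
Manager=S72: rows 6, 12 → Office = D87, D87 ✓
Manager=S90: rows 7, 11 → Office = D90, D90 ✓
Manager=S85: row 8 → Office = D79 ✓
Manager=S99: row 9 → Office = D41 ✓
Manager=S81: row 10 → Office = D99 ✓
Every Manager value is associated with a single Office value, so Manager → Office holds.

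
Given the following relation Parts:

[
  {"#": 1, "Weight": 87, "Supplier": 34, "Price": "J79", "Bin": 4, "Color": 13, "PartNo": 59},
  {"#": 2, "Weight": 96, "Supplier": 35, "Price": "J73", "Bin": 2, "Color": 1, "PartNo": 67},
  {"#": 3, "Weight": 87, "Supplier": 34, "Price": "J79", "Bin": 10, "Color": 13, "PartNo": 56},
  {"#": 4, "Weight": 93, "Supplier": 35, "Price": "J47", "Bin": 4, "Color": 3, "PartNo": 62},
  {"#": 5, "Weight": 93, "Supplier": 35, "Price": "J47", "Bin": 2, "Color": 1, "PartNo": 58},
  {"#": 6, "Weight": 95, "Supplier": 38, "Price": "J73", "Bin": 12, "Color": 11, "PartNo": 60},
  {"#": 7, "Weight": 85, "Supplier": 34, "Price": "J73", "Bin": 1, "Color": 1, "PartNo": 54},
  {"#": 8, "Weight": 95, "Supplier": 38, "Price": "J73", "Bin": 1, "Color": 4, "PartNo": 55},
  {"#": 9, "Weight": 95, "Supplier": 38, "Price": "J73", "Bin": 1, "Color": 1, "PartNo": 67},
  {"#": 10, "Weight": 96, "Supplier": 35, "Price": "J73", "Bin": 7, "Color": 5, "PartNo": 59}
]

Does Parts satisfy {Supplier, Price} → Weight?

(Supplier=34, Price=J79): rows 1, 3 → Weight = 87, 87 ✓
(Supplier=35, Price=J73): rows 2, 10 → Weight = 96, 96 ✓
(Supplier=35, Price=J47): rows 4, 5 → Weight = 93, 93 ✓
(Supplier=38, Price=J73): rows 6, 8, 9 → Weight = 95, 95, 95 ✓
(Supplier=34, Price=J73): row 7 → Weight = 85 ✓
Every {Supplier, Price} value is associated with a single Weight value, so {Supplier, Price} → Weight holds.

Yes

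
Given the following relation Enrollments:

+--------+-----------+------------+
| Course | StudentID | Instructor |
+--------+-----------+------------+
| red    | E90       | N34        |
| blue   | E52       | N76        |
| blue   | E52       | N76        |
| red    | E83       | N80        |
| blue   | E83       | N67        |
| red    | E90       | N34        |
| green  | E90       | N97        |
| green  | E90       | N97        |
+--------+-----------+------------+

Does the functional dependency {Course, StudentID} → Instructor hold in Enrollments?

(Course=red, StudentID=E90): 2 rows → Instructor = N34, N34 ✓
(Course=blue, StudentID=E52): 2 rows → Instructor = N76, N76 ✓
(Course=red, StudentID=E83): 1 row → Instructor = N80 ✓
(Course=blue, StudentID=E83): 1 row → Instructor = N67 ✓
(Course=green, StudentID=E90): 2 rows → Instructor = N97, N97 ✓
Every {Course, StudentID} value is associated with a single Instructor value, so {Course, StudentID} → Instructor holds.

Yes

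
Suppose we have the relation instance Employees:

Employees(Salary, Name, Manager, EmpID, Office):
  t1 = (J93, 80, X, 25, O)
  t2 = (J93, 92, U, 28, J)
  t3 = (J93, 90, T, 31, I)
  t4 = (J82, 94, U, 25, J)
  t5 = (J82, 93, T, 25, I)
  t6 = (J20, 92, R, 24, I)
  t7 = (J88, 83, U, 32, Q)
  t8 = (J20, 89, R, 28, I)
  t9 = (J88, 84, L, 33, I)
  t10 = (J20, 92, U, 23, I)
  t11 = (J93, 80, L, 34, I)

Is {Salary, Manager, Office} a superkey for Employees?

Rows 6 and 8 have the same {Salary, Manager, Office} value (Salary=J20, Manager=R, Office=I) but are distinct tuples, so {Salary, Manager, Office} does not determine every attribute — not a superkey.

No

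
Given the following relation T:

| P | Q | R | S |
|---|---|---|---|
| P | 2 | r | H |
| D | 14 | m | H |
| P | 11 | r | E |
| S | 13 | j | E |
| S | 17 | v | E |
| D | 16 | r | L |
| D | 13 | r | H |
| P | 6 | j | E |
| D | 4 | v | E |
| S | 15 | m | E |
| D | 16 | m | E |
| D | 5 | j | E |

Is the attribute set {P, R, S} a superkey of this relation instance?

All 12 rows have distinct {P, R, S} values, so {P, R, S} → (all attributes) holds and {P, R, S} is a superkey.

Yes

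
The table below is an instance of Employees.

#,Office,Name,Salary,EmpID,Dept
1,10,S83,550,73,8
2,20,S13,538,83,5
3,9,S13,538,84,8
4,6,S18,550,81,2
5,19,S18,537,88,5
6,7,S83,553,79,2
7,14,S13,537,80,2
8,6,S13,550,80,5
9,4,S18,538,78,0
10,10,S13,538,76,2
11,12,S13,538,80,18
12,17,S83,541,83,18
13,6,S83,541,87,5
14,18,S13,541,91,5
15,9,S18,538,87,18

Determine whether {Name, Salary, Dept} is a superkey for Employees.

All 15 rows have distinct {Name, Salary, Dept} values, so {Name, Salary, Dept} → (all attributes) holds and {Name, Salary, Dept} is a superkey.

Yes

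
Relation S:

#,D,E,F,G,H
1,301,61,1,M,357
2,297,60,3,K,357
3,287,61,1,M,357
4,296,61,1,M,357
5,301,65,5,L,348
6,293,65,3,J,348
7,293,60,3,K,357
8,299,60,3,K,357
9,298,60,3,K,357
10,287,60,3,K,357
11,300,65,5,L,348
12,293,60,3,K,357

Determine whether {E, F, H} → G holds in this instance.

Yes

(E=61, F=1, H=357): rows 1, 3, 4 → G = M, M, M ✓
(E=60, F=3, H=357): rows 2, 7, 8, 9, 10, 12 → G = K, K, K, K, K, K ✓
(E=65, F=5, H=348): rows 5, 11 → G = L, L ✓
(E=65, F=3, H=348): row 6 → G = J ✓
Every {E, F, H} value is associated with a single G value, so {E, F, H} → G holds.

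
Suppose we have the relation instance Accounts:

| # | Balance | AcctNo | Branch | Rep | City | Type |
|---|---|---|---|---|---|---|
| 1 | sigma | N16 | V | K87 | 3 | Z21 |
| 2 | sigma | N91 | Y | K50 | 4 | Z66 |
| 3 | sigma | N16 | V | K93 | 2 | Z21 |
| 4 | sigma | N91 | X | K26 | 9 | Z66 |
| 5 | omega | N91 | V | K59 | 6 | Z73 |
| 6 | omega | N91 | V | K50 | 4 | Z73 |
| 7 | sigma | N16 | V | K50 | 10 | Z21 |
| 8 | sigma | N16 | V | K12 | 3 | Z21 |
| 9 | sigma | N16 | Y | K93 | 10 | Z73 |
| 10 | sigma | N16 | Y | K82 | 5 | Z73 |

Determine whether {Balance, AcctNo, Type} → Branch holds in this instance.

(Balance=sigma, AcctNo=N16, Type=Z21): rows 1, 3, 7, 8 → Branch = V, V, V, V ✓
(Balance=sigma, AcctNo=N91, Type=Z66): rows 2, 4 → Branch takes values {Y, X} — violation
(Balance=omega, AcctNo=N91, Type=Z73): rows 5, 6 → Branch = V, V ✓
(Balance=sigma, AcctNo=N16, Type=Z73): rows 9, 10 → Branch = Y, Y ✓
Two rows agree on {Balance, AcctNo, Type} but differ on Branch, so {Balance, AcctNo, Type} → Branch does not hold.

No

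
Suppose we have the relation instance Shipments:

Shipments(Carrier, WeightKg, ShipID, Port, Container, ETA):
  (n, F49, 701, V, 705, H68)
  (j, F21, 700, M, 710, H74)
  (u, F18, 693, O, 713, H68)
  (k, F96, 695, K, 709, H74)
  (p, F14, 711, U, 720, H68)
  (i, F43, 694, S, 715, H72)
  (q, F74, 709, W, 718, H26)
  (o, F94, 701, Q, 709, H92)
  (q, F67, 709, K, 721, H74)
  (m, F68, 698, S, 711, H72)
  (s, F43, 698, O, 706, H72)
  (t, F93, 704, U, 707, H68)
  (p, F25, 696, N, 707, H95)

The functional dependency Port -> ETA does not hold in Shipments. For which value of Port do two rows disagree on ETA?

O

Port=V: 1 row → ETA = H68 ✓
Port=M: 1 row → ETA = H74 ✓
Port=O: 2 rows → ETA takes values {H68, H72} — violation
Port=K: 2 rows → ETA = H74, H74 ✓
Port=U: 2 rows → ETA = H68, H68 ✓
Port=S: 2 rows → ETA = H72, H72 ✓
Port=W: 1 row → ETA = H26 ✓
Port=Q: 1 row → ETA = H92 ✓
Port=N: 1 row → ETA = H95 ✓
The only Port value with inconsistent ETA is Port=O.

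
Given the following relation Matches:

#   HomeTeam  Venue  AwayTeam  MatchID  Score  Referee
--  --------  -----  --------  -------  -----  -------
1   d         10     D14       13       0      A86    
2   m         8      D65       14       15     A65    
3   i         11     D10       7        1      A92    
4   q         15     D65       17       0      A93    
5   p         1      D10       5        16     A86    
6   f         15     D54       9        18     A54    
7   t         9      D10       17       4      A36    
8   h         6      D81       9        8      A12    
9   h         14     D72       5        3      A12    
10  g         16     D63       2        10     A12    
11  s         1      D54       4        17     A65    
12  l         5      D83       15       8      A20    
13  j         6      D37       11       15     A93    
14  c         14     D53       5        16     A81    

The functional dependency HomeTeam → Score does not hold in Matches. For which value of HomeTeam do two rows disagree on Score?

HomeTeam=d: row 1 → Score = 0 ✓
HomeTeam=m: row 2 → Score = 15 ✓
HomeTeam=i: row 3 → Score = 1 ✓
HomeTeam=q: row 4 → Score = 0 ✓
HomeTeam=p: row 5 → Score = 16 ✓
HomeTeam=f: row 6 → Score = 18 ✓
HomeTeam=t: row 7 → Score = 4 ✓
HomeTeam=h: rows 8, 9 → Score takes values {8, 3} — violation
HomeTeam=g: row 10 → Score = 10 ✓
HomeTeam=s: row 11 → Score = 17 ✓
HomeTeam=l: row 12 → Score = 8 ✓
HomeTeam=j: row 13 → Score = 15 ✓
HomeTeam=c: row 14 → Score = 16 ✓
The only HomeTeam value with inconsistent Score is HomeTeam=h.

h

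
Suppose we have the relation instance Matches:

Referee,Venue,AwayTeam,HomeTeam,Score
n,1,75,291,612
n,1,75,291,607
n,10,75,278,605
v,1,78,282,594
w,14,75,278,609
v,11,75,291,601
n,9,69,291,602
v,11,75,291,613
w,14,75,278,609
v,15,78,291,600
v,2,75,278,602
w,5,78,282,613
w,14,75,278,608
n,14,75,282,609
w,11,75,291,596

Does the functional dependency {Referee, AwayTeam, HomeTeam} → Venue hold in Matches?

(Referee=n, AwayTeam=75, HomeTeam=291): 2 rows → Venue = 1, 1 ✓
(Referee=n, AwayTeam=75, HomeTeam=278): 1 row → Venue = 10 ✓
(Referee=v, AwayTeam=78, HomeTeam=282): 1 row → Venue = 1 ✓
(Referee=w, AwayTeam=75, HomeTeam=278): 3 rows → Venue = 14, 14, 14 ✓
(Referee=v, AwayTeam=75, HomeTeam=291): 2 rows → Venue = 11, 11 ✓
(Referee=n, AwayTeam=69, HomeTeam=291): 1 row → Venue = 9 ✓
(Referee=v, AwayTeam=78, HomeTeam=291): 1 row → Venue = 15 ✓
(Referee=v, AwayTeam=75, HomeTeam=278): 1 row → Venue = 2 ✓
(Referee=w, AwayTeam=78, HomeTeam=282): 1 row → Venue = 5 ✓
(Referee=n, AwayTeam=75, HomeTeam=282): 1 row → Venue = 14 ✓
(Referee=w, AwayTeam=75, HomeTeam=291): 1 row → Venue = 11 ✓
Every {Referee, AwayTeam, HomeTeam} value is associated with a single Venue value, so {Referee, AwayTeam, HomeTeam} → Venue holds.

Yes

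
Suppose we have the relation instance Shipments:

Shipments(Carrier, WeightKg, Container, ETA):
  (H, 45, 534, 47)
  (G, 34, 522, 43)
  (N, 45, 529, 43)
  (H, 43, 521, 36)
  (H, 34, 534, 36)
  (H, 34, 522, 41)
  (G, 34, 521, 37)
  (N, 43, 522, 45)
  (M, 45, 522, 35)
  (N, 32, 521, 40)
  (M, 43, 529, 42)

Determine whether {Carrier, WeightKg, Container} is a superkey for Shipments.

Yes

All 11 rows have distinct {Carrier, WeightKg, Container} values, so {Carrier, WeightKg, Container} → (all attributes) holds and {Carrier, WeightKg, Container} is a superkey.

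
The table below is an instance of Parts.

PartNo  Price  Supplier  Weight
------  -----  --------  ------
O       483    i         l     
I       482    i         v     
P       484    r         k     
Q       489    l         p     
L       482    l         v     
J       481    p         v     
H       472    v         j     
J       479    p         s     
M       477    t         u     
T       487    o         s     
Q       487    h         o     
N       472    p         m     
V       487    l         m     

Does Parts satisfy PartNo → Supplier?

PartNo=O: 1 row → Supplier = i ✓
PartNo=I: 1 row → Supplier = i ✓
PartNo=P: 1 row → Supplier = r ✓
PartNo=Q: 2 rows → Supplier takes values {l, h} — violation
PartNo=L: 1 row → Supplier = l ✓
PartNo=J: 2 rows → Supplier = p, p ✓
PartNo=H: 1 row → Supplier = v ✓
PartNo=M: 1 row → Supplier = t ✓
PartNo=T: 1 row → Supplier = o ✓
PartNo=N: 1 row → Supplier = p ✓
PartNo=V: 1 row → Supplier = l ✓
Two rows agree on PartNo but differ on Supplier, so PartNo → Supplier does not hold.

No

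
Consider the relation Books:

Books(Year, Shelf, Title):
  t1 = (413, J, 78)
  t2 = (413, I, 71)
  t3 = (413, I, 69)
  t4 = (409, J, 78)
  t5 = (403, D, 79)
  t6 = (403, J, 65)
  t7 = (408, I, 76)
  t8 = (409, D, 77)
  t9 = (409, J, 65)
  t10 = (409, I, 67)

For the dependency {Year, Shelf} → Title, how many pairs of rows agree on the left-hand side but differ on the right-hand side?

(Year=413, Shelf=I): violating pairs (2,3) — 1 pair.
(Year=409, Shelf=J): violating pairs (4,9) — 1 pair.

2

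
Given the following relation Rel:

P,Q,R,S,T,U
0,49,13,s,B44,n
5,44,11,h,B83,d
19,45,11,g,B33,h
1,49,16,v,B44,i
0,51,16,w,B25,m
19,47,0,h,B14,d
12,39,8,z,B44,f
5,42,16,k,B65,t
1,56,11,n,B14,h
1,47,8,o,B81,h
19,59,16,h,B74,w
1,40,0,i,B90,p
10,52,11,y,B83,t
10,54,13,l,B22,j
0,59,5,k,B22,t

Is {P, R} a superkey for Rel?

Yes

All 15 rows have distinct {P, R} values, so {P, R} → (all attributes) holds and {P, R} is a superkey.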